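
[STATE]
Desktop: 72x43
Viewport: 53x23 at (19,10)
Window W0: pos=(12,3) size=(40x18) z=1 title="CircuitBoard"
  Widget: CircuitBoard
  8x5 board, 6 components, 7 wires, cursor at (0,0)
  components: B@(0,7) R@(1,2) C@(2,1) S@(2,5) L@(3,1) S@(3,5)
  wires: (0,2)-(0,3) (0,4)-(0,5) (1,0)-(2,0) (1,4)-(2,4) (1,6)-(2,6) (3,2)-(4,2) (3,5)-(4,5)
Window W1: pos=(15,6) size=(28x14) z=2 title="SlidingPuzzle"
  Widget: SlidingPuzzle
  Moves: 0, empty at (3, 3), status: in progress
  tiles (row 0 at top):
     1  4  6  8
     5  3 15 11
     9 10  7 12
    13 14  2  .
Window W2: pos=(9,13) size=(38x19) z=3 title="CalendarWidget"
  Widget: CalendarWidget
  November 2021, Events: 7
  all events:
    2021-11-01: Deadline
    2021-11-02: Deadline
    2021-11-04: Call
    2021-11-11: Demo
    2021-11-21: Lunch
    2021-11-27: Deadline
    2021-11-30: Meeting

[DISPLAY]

1 │  4 │  6 │  8 │     ┃        ┃                    
──┼────┼────┼────┤     ┃        ┃                    
5 │  3 │ 15 │ 11 │     ┃        ┃                    
━━━━━━━━━━━━━━━━━━━━━━━━━━━┓    ┃                    
Widget                     ┃    ┃                    
───────────────────────────┨    ┃                    
  November 2021            ┃    ┃                    
Th Fr Sa Su                ┃    ┃                    
3  4*  5  6  7             ┃    ┃                    
11* 12 13 14               ┃    ┃                    
18 19 20 21*               ┃━━━━┛                    
25 26 27* 28               ┃                         
                           ┃                         
                           ┃                         
                           ┃                         
                           ┃                         
                           ┃                         
                           ┃                         
                           ┃                         
                           ┃                         
                           ┃                         
━━━━━━━━━━━━━━━━━━━━━━━━━━━┛                         
                                                     


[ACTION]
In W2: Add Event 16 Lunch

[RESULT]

1 │  4 │  6 │  8 │     ┃        ┃                    
──┼────┼────┼────┤     ┃        ┃                    
5 │  3 │ 15 │ 11 │     ┃        ┃                    
━━━━━━━━━━━━━━━━━━━━━━━━━━━┓    ┃                    
Widget                     ┃    ┃                    
───────────────────────────┨    ┃                    
  November 2021            ┃    ┃                    
Th Fr Sa Su                ┃    ┃                    
3  4*  5  6  7             ┃    ┃                    
11* 12 13 14               ┃    ┃                    
 18 19 20 21*              ┃━━━━┛                    
25 26 27* 28               ┃                         
                           ┃                         
                           ┃                         
                           ┃                         
                           ┃                         
                           ┃                         
                           ┃                         
                           ┃                         
                           ┃                         
                           ┃                         
━━━━━━━━━━━━━━━━━━━━━━━━━━━┛                         
                                                     


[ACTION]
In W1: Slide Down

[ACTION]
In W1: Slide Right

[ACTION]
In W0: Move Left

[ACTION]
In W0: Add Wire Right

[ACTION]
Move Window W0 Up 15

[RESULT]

1 │  4 │  6 │  8 │     ┃        ┃                    
──┼────┼────┼────┤     ┃        ┃                    
5 │  3 │ 15 │ 11 │     ┃        ┃                    
━━━━━━━━━━━━━━━━━━━━━━━━━━━┓    ┃                    
Widget                     ┃    ┃                    
───────────────────────────┨    ┃                    
  November 2021            ┃    ┃                    
Th Fr Sa Su                ┃━━━━┛                    
3  4*  5  6  7             ┃                         
11* 12 13 14               ┃                         
 18 19 20 21*              ┃                         
25 26 27* 28               ┃                         
                           ┃                         
                           ┃                         
                           ┃                         
                           ┃                         
                           ┃                         
                           ┃                         
                           ┃                         
                           ┃                         
                           ┃                         
━━━━━━━━━━━━━━━━━━━━━━━━━━━┛                         
                                                     


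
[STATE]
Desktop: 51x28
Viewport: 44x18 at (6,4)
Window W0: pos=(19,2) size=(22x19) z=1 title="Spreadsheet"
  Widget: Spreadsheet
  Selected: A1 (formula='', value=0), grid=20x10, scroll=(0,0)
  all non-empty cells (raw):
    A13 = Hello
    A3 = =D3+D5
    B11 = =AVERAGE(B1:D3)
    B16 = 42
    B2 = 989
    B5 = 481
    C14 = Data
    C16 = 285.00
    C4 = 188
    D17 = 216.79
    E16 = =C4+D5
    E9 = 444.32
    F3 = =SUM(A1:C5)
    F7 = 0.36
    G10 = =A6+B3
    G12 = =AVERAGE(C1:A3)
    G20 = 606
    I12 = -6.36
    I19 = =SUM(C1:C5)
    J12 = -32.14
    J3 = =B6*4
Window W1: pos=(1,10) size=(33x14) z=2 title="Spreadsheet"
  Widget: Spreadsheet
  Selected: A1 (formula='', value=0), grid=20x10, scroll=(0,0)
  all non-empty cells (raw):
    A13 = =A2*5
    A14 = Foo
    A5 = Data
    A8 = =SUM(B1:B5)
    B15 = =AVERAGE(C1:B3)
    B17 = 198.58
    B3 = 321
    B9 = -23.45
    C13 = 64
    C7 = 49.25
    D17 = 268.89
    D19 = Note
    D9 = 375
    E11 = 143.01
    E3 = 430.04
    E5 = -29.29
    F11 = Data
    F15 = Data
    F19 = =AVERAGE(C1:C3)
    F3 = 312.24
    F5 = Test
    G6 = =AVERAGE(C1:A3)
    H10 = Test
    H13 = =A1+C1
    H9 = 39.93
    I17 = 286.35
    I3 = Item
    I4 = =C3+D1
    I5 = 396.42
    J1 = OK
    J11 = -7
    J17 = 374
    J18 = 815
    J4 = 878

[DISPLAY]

             ┠────────────────────┨         
             ┃A1:                 ┃         
             ┃       A       B    ┃         
             ┃--------------------┃         
             ┃  1      [0]       0┃         
             ┃  2        0     989┃         
━━━━━━━━━━━━━━━━━━━━━━━━━━━┓     0┃         
eadsheet                   ┃     0┃         
───────────────────────────┨   481┃         
                           ┃     0┃         
   A       B       C       ┃     0┃         
---------------------------┃     0┃         
     [0]       0       0   ┃     0┃         
       0       0       0   ┃     0┃         
       0     321       0   ┃109.89┃         
       0       0       0   ┃     0┃         
Data           0       0   ┃━━━━━━┛         
       0       0       0   ┃                


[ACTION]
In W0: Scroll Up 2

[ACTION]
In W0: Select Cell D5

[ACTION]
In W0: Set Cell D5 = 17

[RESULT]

             ┠────────────────────┨         
             ┃D5: 17              ┃         
             ┃       A       B    ┃         
             ┃--------------------┃         
             ┃  1        0       0┃         
             ┃  2        0     989┃         
━━━━━━━━━━━━━━━━━━━━━━━━━━━┓     0┃         
eadsheet                   ┃     0┃         
───────────────────────────┨   481┃         
                           ┃     0┃         
   A       B       C       ┃     0┃         
---------------------------┃     0┃         
     [0]       0       0   ┃     0┃         
       0       0       0   ┃     0┃         
       0     321       0   ┃109.89┃         
       0       0       0   ┃     0┃         
Data           0       0   ┃━━━━━━┛         
       0       0       0   ┃                


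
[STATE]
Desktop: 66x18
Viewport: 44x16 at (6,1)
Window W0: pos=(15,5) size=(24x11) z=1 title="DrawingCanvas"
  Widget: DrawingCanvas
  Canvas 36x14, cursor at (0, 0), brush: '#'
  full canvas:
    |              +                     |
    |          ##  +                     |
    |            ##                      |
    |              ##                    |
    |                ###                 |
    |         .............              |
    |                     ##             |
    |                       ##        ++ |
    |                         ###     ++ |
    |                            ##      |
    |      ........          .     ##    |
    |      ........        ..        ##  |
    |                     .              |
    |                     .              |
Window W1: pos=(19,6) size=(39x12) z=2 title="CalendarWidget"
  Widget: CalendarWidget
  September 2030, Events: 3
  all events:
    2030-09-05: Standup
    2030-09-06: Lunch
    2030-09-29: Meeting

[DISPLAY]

                                            
                                            
                                            
                                            
         ┏━━━━━━━━━━━━━━━━━━━━━━┓           
         ┃ Dr┏━━━━━━━━━━━━━━━━━━━━━━━━━━━━━━
         ┠───┃ CalendarWidget               
         ┃+  ┠──────────────────────────────
         ┃   ┃            September 2030    
         ┃   ┃Mo Tu We Th Fr Sa Su          
         ┃   ┃                   1          
         ┃   ┃ 2  3  4  5*  6*  7  8        
         ┃   ┃ 9 10 11 12 13 14 15          
         ┃   ┃16 17 18 19 20 21 22          
         ┗━━━┃23 24 25 26 27 28 29*         
             ┃30                            


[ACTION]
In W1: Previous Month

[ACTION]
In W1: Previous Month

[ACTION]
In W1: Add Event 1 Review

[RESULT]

                                            
                                            
                                            
                                            
         ┏━━━━━━━━━━━━━━━━━━━━━━┓           
         ┃ Dr┏━━━━━━━━━━━━━━━━━━━━━━━━━━━━━━
         ┠───┃ CalendarWidget               
         ┃+  ┠──────────────────────────────
         ┃   ┃              July 2030       
         ┃   ┃Mo Tu We Th Fr Sa Su          
         ┃   ┃ 1*  2  3  4  5  6  7         
         ┃   ┃ 8  9 10 11 12 13 14          
         ┃   ┃15 16 17 18 19 20 21          
         ┃   ┃22 23 24 25 26 27 28          
         ┗━━━┃29 30 31                      
             ┃                              


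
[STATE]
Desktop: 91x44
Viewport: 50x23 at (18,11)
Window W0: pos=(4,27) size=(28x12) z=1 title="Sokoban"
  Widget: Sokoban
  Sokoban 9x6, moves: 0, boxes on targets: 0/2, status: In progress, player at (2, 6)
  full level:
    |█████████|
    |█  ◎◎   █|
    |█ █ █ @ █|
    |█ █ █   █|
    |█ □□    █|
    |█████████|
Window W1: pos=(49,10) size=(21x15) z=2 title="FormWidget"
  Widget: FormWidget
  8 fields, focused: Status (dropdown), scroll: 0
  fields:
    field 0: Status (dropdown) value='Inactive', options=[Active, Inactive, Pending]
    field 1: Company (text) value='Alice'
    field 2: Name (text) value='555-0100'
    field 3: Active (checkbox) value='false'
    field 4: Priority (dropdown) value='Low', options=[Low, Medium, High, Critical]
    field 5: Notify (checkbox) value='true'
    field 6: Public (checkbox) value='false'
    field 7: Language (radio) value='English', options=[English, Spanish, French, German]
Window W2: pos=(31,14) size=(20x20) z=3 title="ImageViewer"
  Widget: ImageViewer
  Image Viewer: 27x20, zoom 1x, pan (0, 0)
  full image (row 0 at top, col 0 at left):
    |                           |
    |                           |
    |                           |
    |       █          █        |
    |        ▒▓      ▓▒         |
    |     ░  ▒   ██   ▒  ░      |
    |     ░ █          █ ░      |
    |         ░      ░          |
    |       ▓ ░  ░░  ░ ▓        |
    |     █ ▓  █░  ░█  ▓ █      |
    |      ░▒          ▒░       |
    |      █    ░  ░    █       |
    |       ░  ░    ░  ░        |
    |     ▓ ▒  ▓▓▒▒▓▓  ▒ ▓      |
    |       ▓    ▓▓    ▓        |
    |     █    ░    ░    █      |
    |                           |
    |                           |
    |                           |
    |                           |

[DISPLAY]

                               ┃ FormWidget       
                               ┠──────────────────
                               ┃> Status:     [In▼
             ┏━━━━━━━━━━━━━━━━━━┓ Company:    [Ali
             ┃ ImageViewer      ┃ Name:       [555
             ┠──────────────────┨ Active:     [ ] 
             ┃                  ┃ Priority:   [Lo▼
             ┃                  ┃ Notify:     [x] 
             ┃                  ┃ Public:     [ ] 
             ┃       █          ┃ Language:   (●) 
             ┃        ▒▓      ▓▒┃                 
             ┃     ░  ▒   ██   ▒┃                 
             ┃     ░ █          ┃                 
             ┃         ░      ░ ┃━━━━━━━━━━━━━━━━━
             ┃       ▓ ░  ░░  ░ ┃                 
             ┃     █ ▓  █░  ░█  ┃                 
━━━━━━━━━━━━━┃      ░▒          ┃                 
             ┃      █    ░  ░   ┃                 
─────────────┃       ░  ░    ░  ┃                 
             ┃     ▓ ▒  ▓▓▒▒▓▓  ┃                 
             ┃       ▓    ▓▓    ┃                 
             ┃     █    ░    ░  ┃                 
             ┗━━━━━━━━━━━━━━━━━━┛                 


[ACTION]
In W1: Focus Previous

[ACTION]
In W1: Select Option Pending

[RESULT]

                               ┃ FormWidget       
                               ┠──────────────────
                               ┃  Status:     [In▼
             ┏━━━━━━━━━━━━━━━━━━┓ Company:    [Ali
             ┃ ImageViewer      ┃ Name:       [555
             ┠──────────────────┨ Active:     [ ] 
             ┃                  ┃ Priority:   [Lo▼
             ┃                  ┃ Notify:     [x] 
             ┃                  ┃ Public:     [ ] 
             ┃       █          ┃ Language:   (●) 
             ┃        ▒▓      ▓▒┃                 
             ┃     ░  ▒   ██   ▒┃                 
             ┃     ░ █          ┃                 
             ┃         ░      ░ ┃━━━━━━━━━━━━━━━━━
             ┃       ▓ ░  ░░  ░ ┃                 
             ┃     █ ▓  █░  ░█  ┃                 
━━━━━━━━━━━━━┃      ░▒          ┃                 
             ┃      █    ░  ░   ┃                 
─────────────┃       ░  ░    ░  ┃                 
             ┃     ▓ ▒  ▓▓▒▒▓▓  ┃                 
             ┃       ▓    ▓▓    ┃                 
             ┃     █    ░    ░  ┃                 
             ┗━━━━━━━━━━━━━━━━━━┛                 


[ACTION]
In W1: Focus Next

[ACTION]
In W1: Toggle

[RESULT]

                               ┃ FormWidget       
                               ┠──────────────────
                               ┃> Status:     [In▼
             ┏━━━━━━━━━━━━━━━━━━┓ Company:    [Ali
             ┃ ImageViewer      ┃ Name:       [555
             ┠──────────────────┨ Active:     [ ] 
             ┃                  ┃ Priority:   [Lo▼
             ┃                  ┃ Notify:     [x] 
             ┃                  ┃ Public:     [ ] 
             ┃       █          ┃ Language:   (●) 
             ┃        ▒▓      ▓▒┃                 
             ┃     ░  ▒   ██   ▒┃                 
             ┃     ░ █          ┃                 
             ┃         ░      ░ ┃━━━━━━━━━━━━━━━━━
             ┃       ▓ ░  ░░  ░ ┃                 
             ┃     █ ▓  █░  ░█  ┃                 
━━━━━━━━━━━━━┃      ░▒          ┃                 
             ┃      █    ░  ░   ┃                 
─────────────┃       ░  ░    ░  ┃                 
             ┃     ▓ ▒  ▓▓▒▒▓▓  ┃                 
             ┃       ▓    ▓▓    ┃                 
             ┃     █    ░    ░  ┃                 
             ┗━━━━━━━━━━━━━━━━━━┛                 


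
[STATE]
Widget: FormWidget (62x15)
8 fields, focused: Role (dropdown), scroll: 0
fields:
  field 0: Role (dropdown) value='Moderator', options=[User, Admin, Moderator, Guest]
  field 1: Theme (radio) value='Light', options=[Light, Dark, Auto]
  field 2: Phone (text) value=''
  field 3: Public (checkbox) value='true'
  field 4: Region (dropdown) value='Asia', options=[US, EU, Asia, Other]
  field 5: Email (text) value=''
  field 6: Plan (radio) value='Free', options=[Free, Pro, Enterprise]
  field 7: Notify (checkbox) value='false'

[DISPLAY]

> Role:       [Moderator                                    ▼]
  Theme:      (●) Light  ( ) Dark  ( ) Auto                   
  Phone:      [                                              ]
  Public:     [x]                                             
  Region:     [Asia                                         ▼]
  Email:      [                                              ]
  Plan:       (●) Free  ( ) Pro  ( ) Enterprise               
  Notify:     [ ]                                             
                                                              
                                                              
                                                              
                                                              
                                                              
                                                              
                                                              


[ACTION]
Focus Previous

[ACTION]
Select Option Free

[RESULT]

  Role:       [Moderator                                    ▼]
  Theme:      (●) Light  ( ) Dark  ( ) Auto                   
  Phone:      [                                              ]
  Public:     [x]                                             
  Region:     [Asia                                         ▼]
  Email:      [                                              ]
  Plan:       (●) Free  ( ) Pro  ( ) Enterprise               
> Notify:     [ ]                                             
                                                              
                                                              
                                                              
                                                              
                                                              
                                                              
                                                              


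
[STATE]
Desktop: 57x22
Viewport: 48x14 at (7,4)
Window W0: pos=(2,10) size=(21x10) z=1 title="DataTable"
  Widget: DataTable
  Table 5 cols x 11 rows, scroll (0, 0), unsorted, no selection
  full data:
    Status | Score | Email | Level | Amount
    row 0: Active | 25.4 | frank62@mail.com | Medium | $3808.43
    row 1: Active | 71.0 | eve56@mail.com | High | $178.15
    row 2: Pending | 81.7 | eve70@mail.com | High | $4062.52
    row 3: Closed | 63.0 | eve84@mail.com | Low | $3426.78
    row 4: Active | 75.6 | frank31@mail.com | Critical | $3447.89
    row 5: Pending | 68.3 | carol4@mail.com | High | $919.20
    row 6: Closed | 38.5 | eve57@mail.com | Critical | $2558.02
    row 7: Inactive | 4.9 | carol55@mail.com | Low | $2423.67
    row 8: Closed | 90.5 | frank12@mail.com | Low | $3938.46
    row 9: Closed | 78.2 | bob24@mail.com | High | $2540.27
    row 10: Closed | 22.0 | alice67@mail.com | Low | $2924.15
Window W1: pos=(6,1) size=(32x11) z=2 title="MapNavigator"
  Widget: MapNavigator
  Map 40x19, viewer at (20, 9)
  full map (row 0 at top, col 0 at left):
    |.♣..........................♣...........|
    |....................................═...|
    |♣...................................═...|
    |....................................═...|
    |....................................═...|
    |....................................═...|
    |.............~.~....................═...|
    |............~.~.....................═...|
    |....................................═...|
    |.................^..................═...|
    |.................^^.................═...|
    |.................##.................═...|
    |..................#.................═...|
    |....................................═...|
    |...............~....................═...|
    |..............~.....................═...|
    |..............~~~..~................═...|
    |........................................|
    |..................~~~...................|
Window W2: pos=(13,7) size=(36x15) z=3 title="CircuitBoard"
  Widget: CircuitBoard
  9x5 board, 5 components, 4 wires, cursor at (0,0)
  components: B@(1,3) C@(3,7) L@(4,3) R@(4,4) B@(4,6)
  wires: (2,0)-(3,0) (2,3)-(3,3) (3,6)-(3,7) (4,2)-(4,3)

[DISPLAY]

........~.~...................┃                 
.......~.~....................┃                 
..............................┃                 
......┏━━━━━━━━━━━━━━━━━━━━━━━━━━━━━━━━━━┓      
......┃ CircuitBoard                     ┃      
......┠──────────────────────────────────┨      
......┃   0 1 2 3 4 5 6 7 8              ┃      
━━━━━━┃0  [.]                            ┃      
──────┃                                  ┃      
us  │S┃1               B                 ┃      
────┼─┃                                  ┃      
ve  │2┃2   ·           ·                 ┃      
ve  │7┃    │           │                 ┃      
ing │8┃3   ·           ·           · ─ C ┃      


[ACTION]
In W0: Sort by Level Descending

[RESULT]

........~.~...................┃                 
.......~.~....................┃                 
..............................┃                 
......┏━━━━━━━━━━━━━━━━━━━━━━━━━━━━━━━━━━┓      
......┃ CircuitBoard                     ┃      
......┠──────────────────────────────────┨      
......┃   0 1 2 3 4 5 6 7 8              ┃      
━━━━━━┃0  [.]                            ┃      
──────┃                                  ┃      
us  │S┃1               B                 ┃      
────┼─┃                                  ┃      
ve  │2┃2   ·           ·                 ┃      
ed  │6┃    │           │                 ┃      
tive│4┃3   ·           ·           · ─ C ┃      


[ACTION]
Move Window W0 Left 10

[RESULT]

........~.~...................┃                 
.......~.~....................┃                 
..............................┃                 
......┏━━━━━━━━━━━━━━━━━━━━━━━━━━━━━━━━━━┓      
......┃ CircuitBoard                     ┃      
......┠──────────────────────────────────┨      
......┃   0 1 2 3 4 5 6 7 8              ┃      
━━━━━━┃0  [.]                            ┃      
──────┃                                  ┃      
  │Sco┃1               B                 ┃      
──┼───┃                                  ┃      
  │25.┃2   ·           ·                 ┃      
  │63.┃    │           │                 ┃      
ve│4.9┃3   ·           ·           · ─ C ┃      


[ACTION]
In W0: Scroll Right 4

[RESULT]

........~.~...................┃                 
.......~.~....................┃                 
..............................┃                 
......┏━━━━━━━━━━━━━━━━━━━━━━━━━━━━━━━━━━┓      
......┃ CircuitBoard                     ┃      
......┠──────────────────────────────────┨      
......┃   0 1 2 3 4 5 6 7 8              ┃      
━━━━━━┃0  [.]                            ┃      
──────┃                                  ┃      
core│E┃1               B                 ┃      
────┼─┃                                  ┃      
5.4 │f┃2   ·           ·                 ┃      
3.0 │e┃    │           │                 ┃      
.9  │c┃3   ·           ·           · ─ C ┃      


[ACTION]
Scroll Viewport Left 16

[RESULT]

      ┃........~.~...................┃          
      ┃.......~.~....................┃          
      ┃..............................┃          
      ┃......┏━━━━━━━━━━━━━━━━━━━━━━━━━━━━━━━━━━
      ┃......┃ CircuitBoard                     
      ┃......┠──────────────────────────────────
┏━━━━━┃......┃   0 1 2 3 4 5 6 7 8              
┃ Data┗━━━━━━┃0  [.]                            
┠────────────┃                                  
┃us  │Score│E┃1               B                 
┃────┼─────┼─┃                                  
┃ve  │25.4 │f┃2   ·           ·                 
┃ed  │63.0 │e┃    │           │                 
┃tive│4.9  │c┃3   ·           ·           · ─ C 


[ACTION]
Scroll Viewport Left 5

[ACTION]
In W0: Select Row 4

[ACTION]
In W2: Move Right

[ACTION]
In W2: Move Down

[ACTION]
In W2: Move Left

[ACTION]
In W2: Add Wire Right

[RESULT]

      ┃........~.~...................┃          
      ┃.......~.~....................┃          
      ┃..............................┃          
      ┃......┏━━━━━━━━━━━━━━━━━━━━━━━━━━━━━━━━━━
      ┃......┃ CircuitBoard                     
      ┃......┠──────────────────────────────────
┏━━━━━┃......┃   0 1 2 3 4 5 6 7 8              
┃ Data┗━━━━━━┃0                                 
┠────────────┃                                  
┃us  │Score│E┃1  [.]─ ·       B                 
┃────┼─────┼─┃                                  
┃ve  │25.4 │f┃2   ·           ·                 
┃ed  │63.0 │e┃    │           │                 
┃tive│4.9  │c┃3   ·           ·           · ─ C 


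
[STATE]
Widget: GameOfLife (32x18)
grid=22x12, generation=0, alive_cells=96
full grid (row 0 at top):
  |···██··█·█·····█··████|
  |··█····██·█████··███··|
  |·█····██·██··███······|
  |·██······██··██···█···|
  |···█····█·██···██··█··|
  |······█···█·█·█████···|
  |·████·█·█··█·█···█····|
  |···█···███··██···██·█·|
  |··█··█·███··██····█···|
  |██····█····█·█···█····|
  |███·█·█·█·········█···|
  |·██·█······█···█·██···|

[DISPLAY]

Gen: 0                          
···██··█·█·····█··████          
··█····██·█████··███··          
·█····██·██··███······          
·██······██··██···█···          
···█····█·██···██··█··          
······█···█·█·█████···          
·████·█·█··█·█···█····          
···█···███··██···██·█·          
··█··█·███··██····█···          
██····█····█·█···█····          
███·█·█·█·········█···          
·██·█······█···█·██···          
                                
                                
                                
                                
                                


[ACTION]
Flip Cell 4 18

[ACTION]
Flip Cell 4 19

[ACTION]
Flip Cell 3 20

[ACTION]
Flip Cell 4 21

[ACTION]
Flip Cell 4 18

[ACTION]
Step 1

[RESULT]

Gen: 1                          
···█···█·██████··█··█·          
··██·······██···██····          
·█····██·······█·█····          
·██····█····██··█·····          
··█·········█·····██··          
····██····█·███···█···          
··█████·█·██···█···█··          
·█···█····██··█··███··          
·██······███··█···██··          
█··█··█··█···█···██···          
·······█····█···█·█···          
█·█··█···········██···          
                                
                                
                                
                                
                                


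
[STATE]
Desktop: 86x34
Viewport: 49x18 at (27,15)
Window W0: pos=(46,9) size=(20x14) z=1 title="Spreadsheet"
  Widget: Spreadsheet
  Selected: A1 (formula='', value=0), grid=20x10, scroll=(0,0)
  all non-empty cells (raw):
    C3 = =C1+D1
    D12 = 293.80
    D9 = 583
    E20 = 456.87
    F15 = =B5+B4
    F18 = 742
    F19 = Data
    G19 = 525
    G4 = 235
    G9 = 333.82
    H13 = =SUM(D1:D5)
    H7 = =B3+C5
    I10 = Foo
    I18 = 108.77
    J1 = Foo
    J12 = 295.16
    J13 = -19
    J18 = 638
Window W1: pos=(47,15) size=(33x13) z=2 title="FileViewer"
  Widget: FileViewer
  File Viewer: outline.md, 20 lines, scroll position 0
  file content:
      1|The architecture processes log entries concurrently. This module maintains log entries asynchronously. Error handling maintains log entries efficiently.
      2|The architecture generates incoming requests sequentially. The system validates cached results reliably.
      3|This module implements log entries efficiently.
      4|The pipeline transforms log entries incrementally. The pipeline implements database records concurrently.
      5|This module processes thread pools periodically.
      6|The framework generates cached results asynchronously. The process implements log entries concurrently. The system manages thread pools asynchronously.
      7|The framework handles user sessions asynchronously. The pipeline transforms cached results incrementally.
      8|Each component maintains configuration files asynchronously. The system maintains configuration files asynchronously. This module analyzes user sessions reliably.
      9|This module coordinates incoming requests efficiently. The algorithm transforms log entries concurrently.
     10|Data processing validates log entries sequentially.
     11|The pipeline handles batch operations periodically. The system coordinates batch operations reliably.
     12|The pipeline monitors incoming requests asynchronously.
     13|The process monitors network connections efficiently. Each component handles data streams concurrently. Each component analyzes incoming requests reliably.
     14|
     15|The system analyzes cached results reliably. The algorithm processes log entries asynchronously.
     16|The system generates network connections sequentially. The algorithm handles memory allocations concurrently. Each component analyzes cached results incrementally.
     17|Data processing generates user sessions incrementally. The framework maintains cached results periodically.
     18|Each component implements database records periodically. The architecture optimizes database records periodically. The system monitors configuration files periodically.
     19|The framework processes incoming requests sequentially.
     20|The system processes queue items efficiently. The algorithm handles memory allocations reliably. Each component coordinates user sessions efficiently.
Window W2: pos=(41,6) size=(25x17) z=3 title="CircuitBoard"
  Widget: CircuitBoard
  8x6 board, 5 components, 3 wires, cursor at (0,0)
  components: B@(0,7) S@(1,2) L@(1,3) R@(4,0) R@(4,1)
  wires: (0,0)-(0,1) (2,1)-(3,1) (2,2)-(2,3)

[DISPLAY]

              ┃        │              ┃━━━━━━━━━━
              ┃3       ·              ┃          
              ┃                       ┃──────────
              ┃4   R   R              ┃rocesses l
              ┃                       ┃enerates i
              ┃5                      ┃ents log e
              ┃Cursor: (0,0)          ┃forms log 
              ┗━━━━━━━━━━━━━━━━━━━━━━━┛ses thread
                    ┃The framework generates cach
                    ┃The framework handles user s
                    ┃Each component maintains con
                    ┃This module coordinates inco
                    ┗━━━━━━━━━━━━━━━━━━━━━━━━━━━━
                                                 
                                                 
                                                 
                                                 
                                                 


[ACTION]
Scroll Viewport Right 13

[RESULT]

    ┃        │              ┃━━━━━━━━━━━━━┓      
    ┃3       ·              ┃             ┃      
    ┃                       ┃─────────────┨      
    ┃4   R   R              ┃rocesses log▲┃      
    ┃                       ┃enerates inc█┃      
    ┃5                      ┃ents log ent░┃      
    ┃Cursor: (0,0)          ┃forms log en░┃      
    ┗━━━━━━━━━━━━━━━━━━━━━━━┛ses thread p░┃      
          ┃The framework generates cached░┃      
          ┃The framework handles user ses░┃      
          ┃Each component maintains confi░┃      
          ┃This module coordinates incomi▼┃      
          ┗━━━━━━━━━━━━━━━━━━━━━━━━━━━━━━━┛      
                                                 
                                                 
                                                 
                                                 
                                                 


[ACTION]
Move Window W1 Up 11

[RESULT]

    ┃        │              ┃nates incomi▼┃      
    ┃3       ·              ┃━━━━━━━━━━━━━┛      
    ┃                       ┃                    
    ┃4   R   R              ┃                    
    ┃                       ┃                    
    ┃5                      ┃                    
    ┃Cursor: (0,0)          ┃                    
    ┗━━━━━━━━━━━━━━━━━━━━━━━┛                    
                                                 
                                                 
                                                 
                                                 
                                                 
                                                 
                                                 
                                                 
                                                 
                                                 


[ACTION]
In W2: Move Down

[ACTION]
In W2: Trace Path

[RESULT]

    ┃        │              ┃nates incomi▼┃      
    ┃3       ·              ┃━━━━━━━━━━━━━┛      
    ┃                       ┃                    
    ┃4   R   R              ┃                    
    ┃                       ┃                    
    ┃5                      ┃                    
    ┃Cursor: (1,0)  Trace: N┃                    
    ┗━━━━━━━━━━━━━━━━━━━━━━━┛                    
                                                 
                                                 
                                                 
                                                 
                                                 
                                                 
                                                 
                                                 
                                                 
                                                 


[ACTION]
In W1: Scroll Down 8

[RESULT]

    ┃        │              ┃nerates user▼┃      
    ┃3       ·              ┃━━━━━━━━━━━━━┛      
    ┃                       ┃                    
    ┃4   R   R              ┃                    
    ┃                       ┃                    
    ┃5                      ┃                    
    ┃Cursor: (1,0)  Trace: N┃                    
    ┗━━━━━━━━━━━━━━━━━━━━━━━┛                    
                                                 
                                                 
                                                 
                                                 
                                                 
                                                 
                                                 
                                                 
                                                 
                                                 
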